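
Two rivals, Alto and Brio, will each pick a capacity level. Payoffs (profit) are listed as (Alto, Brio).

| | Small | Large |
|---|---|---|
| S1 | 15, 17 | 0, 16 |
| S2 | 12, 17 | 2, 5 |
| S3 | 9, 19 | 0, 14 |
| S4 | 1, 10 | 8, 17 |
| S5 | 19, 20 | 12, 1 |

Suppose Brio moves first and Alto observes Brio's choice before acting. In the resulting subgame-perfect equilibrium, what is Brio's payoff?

20

Solve by backward induction (Brio leads).
- Small: BR = S5, leader payoff 20.
- Large: BR = S5, leader payoff 1.
Maximizing over 20, 1, Brio chooses Small. Subgame-perfect outcome: (S5, Small) with payoffs (19, 20).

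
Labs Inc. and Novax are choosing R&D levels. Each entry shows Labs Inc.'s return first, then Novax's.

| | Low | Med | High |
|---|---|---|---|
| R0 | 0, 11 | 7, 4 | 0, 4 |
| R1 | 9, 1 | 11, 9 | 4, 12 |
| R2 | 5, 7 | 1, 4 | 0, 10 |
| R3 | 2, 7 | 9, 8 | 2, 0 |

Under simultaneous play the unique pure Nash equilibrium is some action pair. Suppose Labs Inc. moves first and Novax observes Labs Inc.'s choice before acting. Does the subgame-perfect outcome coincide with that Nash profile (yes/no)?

no

Work backward from Novax's decision.
- R0 → Novax plays Low (best of 11, 4, 4); Labs Inc. gets 0.
- R1 → Novax plays High (best of 1, 9, 12); Labs Inc. gets 4.
- R2 → Novax plays High (best of 7, 4, 10); Labs Inc. gets 0.
- R3 → Novax plays Med (best of 7, 8, 0); Labs Inc. gets 9.
Labs Inc.'s induced payoffs are 0, 4, 0, 9, so Labs Inc. commits to R3. Subgame-perfect outcome: (R3, Med) with payoffs (9, 8).
For the simultaneous game, intersect best replies.
Labs Inc.'s best replies: Low→R1; Med→R1; High→R1.
Novax's best replies: R0→Low; R1→High; R2→High; R3→Med.
Only (R1, High) has each player best-responding; Nash payoffs (4, 12).
Sequential outcome (R3, Med) differs from the Nash profile (R1, High).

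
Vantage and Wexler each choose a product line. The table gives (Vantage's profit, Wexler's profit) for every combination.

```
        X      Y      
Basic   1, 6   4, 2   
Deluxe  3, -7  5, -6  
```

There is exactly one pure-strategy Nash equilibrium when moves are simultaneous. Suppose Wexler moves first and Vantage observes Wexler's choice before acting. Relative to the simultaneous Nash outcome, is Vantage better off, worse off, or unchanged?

Vantage best-responds to each possible Wexler move:
- X: Vantage compares 1, 3 and picks Deluxe; Wexler would get -7.
- Y: Vantage compares 4, 5 and picks Deluxe; Wexler would get -6.
Maximizing over -7, -6, Wexler chooses Y. Subgame-perfect outcome: (Deluxe, Y) with payoffs (5, -6).
For the simultaneous game, intersect best replies.
Vantage's best replies: X→Deluxe; Y→Deluxe.
Wexler's best replies: Basic→X; Deluxe→Y.
Only (Deluxe, Y) has each player best-responding; Nash payoffs (5, -6).
Vantage earns 5 sequentially versus 5 at the Nash outcome: unchanged.

unchanged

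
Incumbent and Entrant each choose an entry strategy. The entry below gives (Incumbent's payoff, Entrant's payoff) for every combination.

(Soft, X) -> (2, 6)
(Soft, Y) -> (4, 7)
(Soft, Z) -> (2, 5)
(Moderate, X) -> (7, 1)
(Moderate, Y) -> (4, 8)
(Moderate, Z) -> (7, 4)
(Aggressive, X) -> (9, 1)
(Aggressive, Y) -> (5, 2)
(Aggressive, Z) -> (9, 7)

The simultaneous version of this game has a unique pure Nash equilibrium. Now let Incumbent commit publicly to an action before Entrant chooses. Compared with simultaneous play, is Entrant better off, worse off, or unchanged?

unchanged

Solve by backward induction (Incumbent leads).
- Soft: Entrant compares 6, 7, 5 and picks Y; Incumbent would get 4.
- Moderate: Entrant compares 1, 8, 4 and picks Y; Incumbent would get 4.
- Aggressive: Entrant compares 1, 2, 7 and picks Z; Incumbent would get 9.
Incumbent's induced payoffs are 4, 4, 9, so Incumbent commits to Aggressive. Subgame-perfect outcome: (Aggressive, Z) with payoffs (9, 7).
Under simultaneous play:
Incumbent's best replies: X→Aggressive; Y→Aggressive; Z→Aggressive.
Entrant's best replies: Soft→Y; Moderate→Y; Aggressive→Z.
Only (Aggressive, Z) has each player best-responding; Nash payoffs (9, 7).
Entrant earns 7 sequentially versus 7 at the Nash outcome: unchanged.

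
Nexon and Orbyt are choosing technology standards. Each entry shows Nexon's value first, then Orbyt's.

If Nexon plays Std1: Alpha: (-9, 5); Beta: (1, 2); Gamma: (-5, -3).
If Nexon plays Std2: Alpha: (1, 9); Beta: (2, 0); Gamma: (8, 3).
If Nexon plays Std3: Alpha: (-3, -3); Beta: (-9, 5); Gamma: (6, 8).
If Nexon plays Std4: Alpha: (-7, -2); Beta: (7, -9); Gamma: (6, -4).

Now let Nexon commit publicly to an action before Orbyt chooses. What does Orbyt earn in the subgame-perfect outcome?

8

Work backward from Orbyt's decision.
- Std1 → Orbyt plays Alpha (best of 5, 2, -3); Nexon gets -9.
- Std2 → Orbyt plays Alpha (best of 9, 0, 3); Nexon gets 1.
- Std3 → Orbyt plays Gamma (best of -3, 5, 8); Nexon gets 6.
- Std4 → Orbyt plays Alpha (best of -2, -9, -4); Nexon gets -7.
Maximizing over -9, 1, 6, -7, Nexon chooses Std3. Subgame-perfect outcome: (Std3, Gamma) with payoffs (6, 8).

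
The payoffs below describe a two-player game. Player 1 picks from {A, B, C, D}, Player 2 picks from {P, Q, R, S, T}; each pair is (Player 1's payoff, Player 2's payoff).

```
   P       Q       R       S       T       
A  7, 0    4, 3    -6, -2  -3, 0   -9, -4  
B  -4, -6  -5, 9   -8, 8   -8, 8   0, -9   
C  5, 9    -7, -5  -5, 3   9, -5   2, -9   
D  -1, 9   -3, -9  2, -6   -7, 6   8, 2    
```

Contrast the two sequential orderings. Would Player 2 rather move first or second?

second

If Player 1 leads: Player 2's best replies are A→Q, B→Q, C→P, D→P; Player 1's induced payoffs 4, -5, 5, -1; outcome (C, P), payoffs (5, 9).
If Player 2 leads: Player 1's best replies are P→A, Q→A, R→D, S→C, T→D; Player 2's induced payoffs 0, 3, -6, -5, 2; outcome (A, Q), payoffs (4, 3).
Player 2 gets 3 moving first and 9 moving second, so Player 2 prefers to move second.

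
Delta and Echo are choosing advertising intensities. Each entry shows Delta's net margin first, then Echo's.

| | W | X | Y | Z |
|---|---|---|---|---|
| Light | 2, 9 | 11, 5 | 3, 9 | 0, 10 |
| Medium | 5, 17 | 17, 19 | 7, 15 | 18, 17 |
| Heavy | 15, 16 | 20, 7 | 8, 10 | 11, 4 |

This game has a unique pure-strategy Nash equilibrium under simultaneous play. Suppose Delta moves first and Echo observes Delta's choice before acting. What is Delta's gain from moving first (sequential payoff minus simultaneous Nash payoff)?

Echo best-responds to each possible Delta move:
- Light: BR = Z, leader payoff 0.
- Medium: BR = X, leader payoff 17.
- Heavy: BR = W, leader payoff 15.
Maximizing over 0, 17, 15, Delta chooses Medium. Subgame-perfect outcome: (Medium, X) with payoffs (17, 19).
Under simultaneous play:
Delta's best replies: W→Heavy; X→Heavy; Y→Heavy; Z→Medium.
Echo's best replies: Light→Z; Medium→X; Heavy→W.
Only (Heavy, W) has each player best-responding; Nash payoffs (15, 16).
Delta's commitment gain: 17 − 15 = 2.

2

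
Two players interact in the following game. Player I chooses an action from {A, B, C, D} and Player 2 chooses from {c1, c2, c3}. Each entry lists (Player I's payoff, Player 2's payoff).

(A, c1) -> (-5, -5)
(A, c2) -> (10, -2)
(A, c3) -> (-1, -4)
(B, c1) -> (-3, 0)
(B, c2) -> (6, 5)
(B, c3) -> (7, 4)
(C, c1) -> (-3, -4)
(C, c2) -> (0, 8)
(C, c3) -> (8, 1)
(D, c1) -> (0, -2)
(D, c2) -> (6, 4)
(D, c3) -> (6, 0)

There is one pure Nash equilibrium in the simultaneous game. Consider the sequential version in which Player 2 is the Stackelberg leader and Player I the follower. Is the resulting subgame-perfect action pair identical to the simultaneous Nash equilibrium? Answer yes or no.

Player I best-responds to each possible Player 2 move:
- c1 → Player I plays D (best of -5, -3, -3, 0); Player 2 gets -2.
- c2 → Player I plays A (best of 10, 6, 0, 6); Player 2 gets -2.
- c3 → Player I plays C (best of -1, 7, 8, 6); Player 2 gets 1.
Among -2, -2, 1, the best is 1 at c3. Subgame-perfect outcome: (C, c3) with payoffs (8, 1).
Now find the simultaneous Nash equilibrium.
Player I's best replies: c1→D; c2→A; c3→C.
Player 2's best replies: A→c2; B→c2; C→c2; D→c2.
The unique mutual best reply is (A, c2), giving (10, -2).
Sequential outcome (C, c3) differs from the Nash profile (A, c2).

no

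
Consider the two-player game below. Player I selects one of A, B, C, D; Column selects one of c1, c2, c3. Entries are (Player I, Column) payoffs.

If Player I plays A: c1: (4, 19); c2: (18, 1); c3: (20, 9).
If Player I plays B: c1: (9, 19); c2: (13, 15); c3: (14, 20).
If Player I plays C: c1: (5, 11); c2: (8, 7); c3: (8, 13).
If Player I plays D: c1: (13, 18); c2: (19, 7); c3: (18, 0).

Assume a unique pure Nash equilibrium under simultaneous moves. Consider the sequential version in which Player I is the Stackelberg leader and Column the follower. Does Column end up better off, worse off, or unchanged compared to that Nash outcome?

Column best-responds to each possible Player I move:
- A: BR = c1, leader payoff 4.
- B: BR = c3, leader payoff 14.
- C: BR = c3, leader payoff 8.
- D: BR = c1, leader payoff 13.
Among 4, 14, 8, 13, the best is 14 at B. Subgame-perfect outcome: (B, c3) with payoffs (14, 20).
For the simultaneous game, intersect best replies.
Player I's best replies: c1→D; c2→D; c3→A.
Column's best replies: A→c1; B→c3; C→c3; D→c1.
Only (D, c1) has each player best-responding; Nash payoffs (13, 18).
Column earns 20 sequentially versus 18 at the Nash outcome: better off.

better off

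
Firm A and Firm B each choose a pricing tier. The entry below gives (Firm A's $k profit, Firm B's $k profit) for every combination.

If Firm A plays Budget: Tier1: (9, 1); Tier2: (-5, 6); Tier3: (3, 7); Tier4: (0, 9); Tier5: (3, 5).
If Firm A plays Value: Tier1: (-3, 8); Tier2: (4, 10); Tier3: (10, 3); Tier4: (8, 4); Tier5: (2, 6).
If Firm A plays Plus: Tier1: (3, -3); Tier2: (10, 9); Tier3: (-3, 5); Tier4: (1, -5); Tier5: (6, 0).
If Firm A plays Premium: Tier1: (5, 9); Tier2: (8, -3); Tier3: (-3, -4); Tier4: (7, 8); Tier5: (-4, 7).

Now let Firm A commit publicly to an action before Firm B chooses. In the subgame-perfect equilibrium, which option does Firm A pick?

Work backward from Firm B's decision.
- Budget → Firm B plays Tier4 (best of 1, 6, 7, 9, 5); Firm A gets 0.
- Value → Firm B plays Tier2 (best of 8, 10, 3, 4, 6); Firm A gets 4.
- Plus → Firm B plays Tier2 (best of -3, 9, 5, -5, 0); Firm A gets 10.
- Premium → Firm B plays Tier1 (best of 9, -3, -4, 8, 7); Firm A gets 5.
Maximizing over 0, 4, 10, 5, Firm A chooses Plus. Subgame-perfect outcome: (Plus, Tier2) with payoffs (10, 9).

Plus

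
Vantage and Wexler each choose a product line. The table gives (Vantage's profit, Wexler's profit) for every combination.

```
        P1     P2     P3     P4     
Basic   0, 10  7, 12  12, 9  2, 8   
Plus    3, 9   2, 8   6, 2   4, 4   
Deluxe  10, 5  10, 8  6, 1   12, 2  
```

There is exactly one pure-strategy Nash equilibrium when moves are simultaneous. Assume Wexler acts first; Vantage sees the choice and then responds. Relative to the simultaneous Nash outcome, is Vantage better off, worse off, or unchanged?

Vantage best-responds to each possible Wexler move:
- P1: BR = Deluxe, leader payoff 5.
- P2: BR = Deluxe, leader payoff 8.
- P3: BR = Basic, leader payoff 9.
- P4: BR = Deluxe, leader payoff 2.
Wexler's induced payoffs are 5, 8, 9, 2, so Wexler commits to P3. Subgame-perfect outcome: (Basic, P3) with payoffs (12, 9).
For the simultaneous game, intersect best replies.
Vantage's best replies: P1→Deluxe; P2→Deluxe; P3→Basic; P4→Deluxe.
Wexler's best replies: Basic→P2; Plus→P1; Deluxe→P2.
The unique mutual best reply is (Deluxe, P2), giving (10, 8).
Vantage earns 12 sequentially versus 10 at the Nash outcome: better off.

better off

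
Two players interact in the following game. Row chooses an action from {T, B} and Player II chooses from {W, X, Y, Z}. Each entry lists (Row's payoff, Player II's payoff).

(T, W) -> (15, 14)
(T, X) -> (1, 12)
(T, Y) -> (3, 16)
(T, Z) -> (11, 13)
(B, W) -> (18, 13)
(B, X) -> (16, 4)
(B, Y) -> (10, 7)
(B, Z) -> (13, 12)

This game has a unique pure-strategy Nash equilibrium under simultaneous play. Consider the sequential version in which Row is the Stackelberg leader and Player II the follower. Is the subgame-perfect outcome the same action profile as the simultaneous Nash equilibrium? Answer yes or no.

yes

Backward induction with Row moving first.
- T: BR = Y, leader payoff 3.
- B: BR = W, leader payoff 18.
Row's induced payoffs are 3, 18, so Row commits to B. Subgame-perfect outcome: (B, W) with payoffs (18, 13).
Now find the simultaneous Nash equilibrium.
Row's best replies: W→B; X→B; Y→B; Z→B.
Player II's best replies: T→Y; B→W.
Only (B, W) has each player best-responding; Nash payoffs (18, 13).
Sequential outcome (B, W) coincides with the Nash profile (B, W).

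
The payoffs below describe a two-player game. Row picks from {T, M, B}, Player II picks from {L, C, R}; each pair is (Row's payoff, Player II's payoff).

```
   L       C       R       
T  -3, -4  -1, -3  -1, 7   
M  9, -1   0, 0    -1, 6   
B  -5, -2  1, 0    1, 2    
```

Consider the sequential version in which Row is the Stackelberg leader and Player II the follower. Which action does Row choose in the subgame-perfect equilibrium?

B

Backward induction with Row moving first.
- T: BR = R, leader payoff -1.
- M: BR = R, leader payoff -1.
- B: BR = R, leader payoff 1.
Maximizing over -1, -1, 1, Row chooses B. Subgame-perfect outcome: (B, R) with payoffs (1, 2).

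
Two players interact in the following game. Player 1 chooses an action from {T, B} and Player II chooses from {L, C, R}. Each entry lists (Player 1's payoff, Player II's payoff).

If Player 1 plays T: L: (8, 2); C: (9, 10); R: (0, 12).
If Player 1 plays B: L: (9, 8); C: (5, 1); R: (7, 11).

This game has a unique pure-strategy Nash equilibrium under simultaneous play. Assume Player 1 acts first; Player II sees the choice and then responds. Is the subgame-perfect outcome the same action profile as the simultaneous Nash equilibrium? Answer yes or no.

Solve by backward induction (Player 1 leads).
- T: Player II compares 2, 10, 12 and picks R; Player 1 would get 0.
- B: Player II compares 8, 1, 11 and picks R; Player 1 would get 7.
Player 1's induced payoffs are 0, 7, so Player 1 commits to B. Subgame-perfect outcome: (B, R) with payoffs (7, 11).
Now find the simultaneous Nash equilibrium.
Player 1's best replies: L→B; C→T; R→B.
Player II's best replies: T→R; B→R.
The unique mutual best reply is (B, R), giving (7, 11).
Sequential outcome (B, R) coincides with the Nash profile (B, R).

yes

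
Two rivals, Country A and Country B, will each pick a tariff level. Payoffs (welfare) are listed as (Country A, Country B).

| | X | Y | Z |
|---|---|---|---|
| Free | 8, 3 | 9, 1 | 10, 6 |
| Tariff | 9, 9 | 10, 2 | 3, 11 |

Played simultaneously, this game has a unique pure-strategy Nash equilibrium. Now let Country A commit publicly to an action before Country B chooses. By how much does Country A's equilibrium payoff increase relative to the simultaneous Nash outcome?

0

Backward induction with Country A moving first.
- Free → Country B plays Z (best of 3, 1, 6); Country A gets 10.
- Tariff → Country B plays Z (best of 9, 2, 11); Country A gets 3.
Among 10, 3, the best is 10 at Free. Subgame-perfect outcome: (Free, Z) with payoffs (10, 6).
Under simultaneous play:
Country A's best replies: X→Tariff; Y→Tariff; Z→Free.
Country B's best replies: Free→Z; Tariff→Z.
Only (Free, Z) has each player best-responding; Nash payoffs (10, 6).
Country A's commitment gain: 10 − 10 = 0.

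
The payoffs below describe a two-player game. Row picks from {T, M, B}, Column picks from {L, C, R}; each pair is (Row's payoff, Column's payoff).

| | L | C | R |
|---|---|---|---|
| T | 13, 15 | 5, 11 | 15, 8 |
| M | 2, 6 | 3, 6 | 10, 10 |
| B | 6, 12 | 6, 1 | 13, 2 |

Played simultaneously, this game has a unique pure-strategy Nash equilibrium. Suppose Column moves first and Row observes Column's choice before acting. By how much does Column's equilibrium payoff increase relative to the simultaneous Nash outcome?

Backward induction with Column moving first.
- L: BR = T, leader payoff 15.
- C: BR = B, leader payoff 1.
- R: BR = T, leader payoff 8.
Among 15, 1, 8, the best is 15 at L. Subgame-perfect outcome: (T, L) with payoffs (13, 15).
Now find the simultaneous Nash equilibrium.
Row's best replies: L→T; C→B; R→T.
Column's best replies: T→L; M→R; B→L.
The unique mutual best reply is (T, L), giving (13, 15).
Column's commitment gain: 15 − 15 = 0.

0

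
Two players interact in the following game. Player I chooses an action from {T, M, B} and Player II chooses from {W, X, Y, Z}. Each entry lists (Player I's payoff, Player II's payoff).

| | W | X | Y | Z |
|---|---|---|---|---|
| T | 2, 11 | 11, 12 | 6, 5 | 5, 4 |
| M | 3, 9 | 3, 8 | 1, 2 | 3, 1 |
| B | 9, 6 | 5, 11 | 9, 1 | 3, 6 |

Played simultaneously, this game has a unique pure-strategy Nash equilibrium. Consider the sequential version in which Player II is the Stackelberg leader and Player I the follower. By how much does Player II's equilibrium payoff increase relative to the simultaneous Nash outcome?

Backward induction with Player II moving first.
- W: Player I compares 2, 3, 9 and picks B; Player II would get 6.
- X: Player I compares 11, 3, 5 and picks T; Player II would get 12.
- Y: Player I compares 6, 1, 9 and picks B; Player II would get 1.
- Z: Player I compares 5, 3, 3 and picks T; Player II would get 4.
Maximizing over 6, 12, 1, 4, Player II chooses X. Subgame-perfect outcome: (T, X) with payoffs (11, 12).
Under simultaneous play:
Player I's best replies: W→B; X→T; Y→B; Z→T.
Player II's best replies: T→X; M→W; B→X.
The unique mutual best reply is (T, X), giving (11, 12).
Player II's commitment gain: 12 − 12 = 0.

0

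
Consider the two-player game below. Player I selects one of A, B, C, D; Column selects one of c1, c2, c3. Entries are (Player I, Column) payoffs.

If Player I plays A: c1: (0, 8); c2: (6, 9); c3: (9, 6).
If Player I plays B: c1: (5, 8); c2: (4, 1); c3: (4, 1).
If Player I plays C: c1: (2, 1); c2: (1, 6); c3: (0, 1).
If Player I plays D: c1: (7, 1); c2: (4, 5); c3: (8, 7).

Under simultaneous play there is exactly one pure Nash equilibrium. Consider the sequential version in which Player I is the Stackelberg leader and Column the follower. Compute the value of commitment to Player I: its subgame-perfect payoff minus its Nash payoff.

2

Backward induction with Player I moving first.
- A: Column compares 8, 9, 6 and picks c2; Player I would get 6.
- B: Column compares 8, 1, 1 and picks c1; Player I would get 5.
- C: Column compares 1, 6, 1 and picks c2; Player I would get 1.
- D: Column compares 1, 5, 7 and picks c3; Player I would get 8.
Maximizing over 6, 5, 1, 8, Player I chooses D. Subgame-perfect outcome: (D, c3) with payoffs (8, 7).
For the simultaneous game, intersect best replies.
Player I's best replies: c1→D; c2→A; c3→A.
Column's best replies: A→c2; B→c1; C→c2; D→c3.
The unique mutual best reply is (A, c2), giving (6, 9).
Player I's commitment gain: 8 − 6 = 2.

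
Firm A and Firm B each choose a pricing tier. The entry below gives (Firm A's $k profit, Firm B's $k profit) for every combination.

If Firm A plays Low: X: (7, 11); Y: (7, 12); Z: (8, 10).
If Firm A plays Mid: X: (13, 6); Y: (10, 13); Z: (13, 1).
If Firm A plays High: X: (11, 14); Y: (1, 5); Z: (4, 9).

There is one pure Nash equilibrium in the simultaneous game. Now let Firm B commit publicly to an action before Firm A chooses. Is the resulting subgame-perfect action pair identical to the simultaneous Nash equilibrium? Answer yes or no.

Firm A best-responds to each possible Firm B move:
- X → Firm A plays Mid (best of 7, 13, 11); Firm B gets 6.
- Y → Firm A plays Mid (best of 7, 10, 1); Firm B gets 13.
- Z → Firm A plays Mid (best of 8, 13, 4); Firm B gets 1.
Among 6, 13, 1, the best is 13 at Y. Subgame-perfect outcome: (Mid, Y) with payoffs (10, 13).
Now find the simultaneous Nash equilibrium.
Firm A's best replies: X→Mid; Y→Mid; Z→Mid.
Firm B's best replies: Low→Y; Mid→Y; High→X.
The unique mutual best reply is (Mid, Y), giving (10, 13).
Sequential outcome (Mid, Y) coincides with the Nash profile (Mid, Y).

yes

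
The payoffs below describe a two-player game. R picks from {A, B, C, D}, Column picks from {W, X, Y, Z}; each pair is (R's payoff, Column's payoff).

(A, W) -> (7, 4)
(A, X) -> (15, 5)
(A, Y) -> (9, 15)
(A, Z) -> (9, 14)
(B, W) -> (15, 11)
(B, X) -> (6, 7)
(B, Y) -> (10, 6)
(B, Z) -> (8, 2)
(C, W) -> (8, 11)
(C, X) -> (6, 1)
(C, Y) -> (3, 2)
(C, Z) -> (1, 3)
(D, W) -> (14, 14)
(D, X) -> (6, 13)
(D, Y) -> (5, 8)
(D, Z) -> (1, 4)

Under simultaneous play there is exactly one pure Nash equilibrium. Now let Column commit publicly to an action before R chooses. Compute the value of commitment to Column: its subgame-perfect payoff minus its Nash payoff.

Backward induction with Column moving first.
- W: R compares 7, 15, 8, 14 and picks B; Column would get 11.
- X: R compares 15, 6, 6, 6 and picks A; Column would get 5.
- Y: R compares 9, 10, 3, 5 and picks B; Column would get 6.
- Z: R compares 9, 8, 1, 1 and picks A; Column would get 14.
Maximizing over 11, 5, 6, 14, Column chooses Z. Subgame-perfect outcome: (A, Z) with payoffs (9, 14).
Under simultaneous play:
R's best replies: W→B; X→A; Y→B; Z→A.
Column's best replies: A→Y; B→W; C→W; D→W.
Only (B, W) has each player best-responding; Nash payoffs (15, 11).
Column's commitment gain: 14 − 11 = 3.

3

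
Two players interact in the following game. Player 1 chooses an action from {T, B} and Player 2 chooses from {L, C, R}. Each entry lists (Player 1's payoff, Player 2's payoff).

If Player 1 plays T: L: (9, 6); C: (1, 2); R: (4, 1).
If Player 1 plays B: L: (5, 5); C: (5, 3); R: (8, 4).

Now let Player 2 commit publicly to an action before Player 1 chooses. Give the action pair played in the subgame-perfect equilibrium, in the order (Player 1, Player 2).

Player 1 best-responds to each possible Player 2 move:
- L: Player 1 compares 9, 5 and picks T; Player 2 would get 6.
- C: Player 1 compares 1, 5 and picks B; Player 2 would get 3.
- R: Player 1 compares 4, 8 and picks B; Player 2 would get 4.
Maximizing over 6, 3, 4, Player 2 chooses L. Subgame-perfect outcome: (T, L) with payoffs (9, 6).

(T, L)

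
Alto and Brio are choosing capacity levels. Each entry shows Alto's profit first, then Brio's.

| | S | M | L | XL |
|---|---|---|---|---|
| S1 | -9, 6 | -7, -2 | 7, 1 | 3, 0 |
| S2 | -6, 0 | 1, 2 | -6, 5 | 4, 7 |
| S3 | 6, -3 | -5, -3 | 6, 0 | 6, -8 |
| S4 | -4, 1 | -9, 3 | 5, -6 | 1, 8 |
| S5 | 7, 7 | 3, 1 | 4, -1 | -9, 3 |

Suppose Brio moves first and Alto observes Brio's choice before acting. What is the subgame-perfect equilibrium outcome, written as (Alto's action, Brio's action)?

Backward induction with Brio moving first.
- S: BR = S5, leader payoff 7.
- M: BR = S5, leader payoff 1.
- L: BR = S1, leader payoff 1.
- XL: BR = S3, leader payoff -8.
Maximizing over 7, 1, 1, -8, Brio chooses S. Subgame-perfect outcome: (S5, S) with payoffs (7, 7).

(S5, S)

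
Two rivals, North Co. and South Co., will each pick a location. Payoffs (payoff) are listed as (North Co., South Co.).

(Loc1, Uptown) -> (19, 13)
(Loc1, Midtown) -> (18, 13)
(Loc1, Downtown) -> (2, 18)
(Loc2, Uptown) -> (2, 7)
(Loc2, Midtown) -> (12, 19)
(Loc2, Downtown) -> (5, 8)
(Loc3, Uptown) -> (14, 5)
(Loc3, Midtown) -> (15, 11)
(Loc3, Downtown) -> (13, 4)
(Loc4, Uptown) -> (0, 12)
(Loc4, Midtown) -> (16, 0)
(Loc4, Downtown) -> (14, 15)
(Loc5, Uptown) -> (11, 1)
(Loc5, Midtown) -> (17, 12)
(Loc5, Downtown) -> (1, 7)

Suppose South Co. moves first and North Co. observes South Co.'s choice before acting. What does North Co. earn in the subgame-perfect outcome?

14

Work backward from North Co.'s decision.
- Uptown → North Co. plays Loc1 (best of 19, 2, 14, 0, 11); South Co. gets 13.
- Midtown → North Co. plays Loc1 (best of 18, 12, 15, 16, 17); South Co. gets 13.
- Downtown → North Co. plays Loc4 (best of 2, 5, 13, 14, 1); South Co. gets 15.
South Co.'s induced payoffs are 13, 13, 15, so South Co. commits to Downtown. Subgame-perfect outcome: (Loc4, Downtown) with payoffs (14, 15).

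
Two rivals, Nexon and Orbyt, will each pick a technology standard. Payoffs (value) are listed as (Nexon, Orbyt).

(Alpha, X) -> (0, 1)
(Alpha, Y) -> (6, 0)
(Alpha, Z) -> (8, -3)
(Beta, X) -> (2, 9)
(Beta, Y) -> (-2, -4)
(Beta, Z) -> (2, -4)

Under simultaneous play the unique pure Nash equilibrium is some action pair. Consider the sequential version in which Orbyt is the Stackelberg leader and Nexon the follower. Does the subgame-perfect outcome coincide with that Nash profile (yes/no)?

Backward induction with Orbyt moving first.
- X: Nexon compares 0, 2 and picks Beta; Orbyt would get 9.
- Y: Nexon compares 6, -2 and picks Alpha; Orbyt would get 0.
- Z: Nexon compares 8, 2 and picks Alpha; Orbyt would get -3.
Maximizing over 9, 0, -3, Orbyt chooses X. Subgame-perfect outcome: (Beta, X) with payoffs (2, 9).
For the simultaneous game, intersect best replies.
Nexon's best replies: X→Beta; Y→Alpha; Z→Alpha.
Orbyt's best replies: Alpha→X; Beta→X.
Only (Beta, X) has each player best-responding; Nash payoffs (2, 9).
Sequential outcome (Beta, X) coincides with the Nash profile (Beta, X).

yes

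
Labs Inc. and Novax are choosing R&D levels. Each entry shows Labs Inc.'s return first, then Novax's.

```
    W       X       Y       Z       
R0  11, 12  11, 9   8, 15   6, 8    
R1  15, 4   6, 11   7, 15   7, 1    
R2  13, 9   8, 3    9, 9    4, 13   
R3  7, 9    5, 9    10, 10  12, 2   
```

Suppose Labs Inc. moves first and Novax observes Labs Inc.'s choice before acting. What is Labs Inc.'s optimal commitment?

R3

Solve by backward induction (Labs Inc. leads).
- R0: BR = Y, leader payoff 8.
- R1: BR = Y, leader payoff 7.
- R2: BR = Z, leader payoff 4.
- R3: BR = Y, leader payoff 10.
Labs Inc.'s induced payoffs are 8, 7, 4, 10, so Labs Inc. commits to R3. Subgame-perfect outcome: (R3, Y) with payoffs (10, 10).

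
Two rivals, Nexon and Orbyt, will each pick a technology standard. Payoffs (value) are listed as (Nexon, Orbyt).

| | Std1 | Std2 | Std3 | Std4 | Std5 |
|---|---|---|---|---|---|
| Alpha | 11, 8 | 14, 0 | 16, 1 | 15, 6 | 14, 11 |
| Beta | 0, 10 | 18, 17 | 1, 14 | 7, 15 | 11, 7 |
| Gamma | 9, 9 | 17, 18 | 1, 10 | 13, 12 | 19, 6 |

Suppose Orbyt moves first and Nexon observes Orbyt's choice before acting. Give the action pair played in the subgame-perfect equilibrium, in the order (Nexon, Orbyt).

(Beta, Std2)

Nexon best-responds to each possible Orbyt move:
- Std1: BR = Alpha, leader payoff 8.
- Std2: BR = Beta, leader payoff 17.
- Std3: BR = Alpha, leader payoff 1.
- Std4: BR = Alpha, leader payoff 6.
- Std5: BR = Gamma, leader payoff 6.
Maximizing over 8, 17, 1, 6, 6, Orbyt chooses Std2. Subgame-perfect outcome: (Beta, Std2) with payoffs (18, 17).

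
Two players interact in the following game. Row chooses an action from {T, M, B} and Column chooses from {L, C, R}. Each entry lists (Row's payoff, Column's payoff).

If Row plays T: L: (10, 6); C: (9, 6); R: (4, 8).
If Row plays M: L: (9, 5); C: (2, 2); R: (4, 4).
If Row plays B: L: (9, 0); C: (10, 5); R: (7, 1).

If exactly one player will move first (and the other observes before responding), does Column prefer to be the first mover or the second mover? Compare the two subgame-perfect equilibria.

If Row leads: Column's best replies are T→R, M→L, B→C; Row's induced payoffs 4, 9, 10; outcome (B, C), payoffs (10, 5).
If Column leads: Row's best replies are L→T, C→B, R→B; Column's induced payoffs 6, 5, 1; outcome (T, L), payoffs (10, 6).
Column gets 6 moving first and 5 moving second, so Column prefers to move first.

first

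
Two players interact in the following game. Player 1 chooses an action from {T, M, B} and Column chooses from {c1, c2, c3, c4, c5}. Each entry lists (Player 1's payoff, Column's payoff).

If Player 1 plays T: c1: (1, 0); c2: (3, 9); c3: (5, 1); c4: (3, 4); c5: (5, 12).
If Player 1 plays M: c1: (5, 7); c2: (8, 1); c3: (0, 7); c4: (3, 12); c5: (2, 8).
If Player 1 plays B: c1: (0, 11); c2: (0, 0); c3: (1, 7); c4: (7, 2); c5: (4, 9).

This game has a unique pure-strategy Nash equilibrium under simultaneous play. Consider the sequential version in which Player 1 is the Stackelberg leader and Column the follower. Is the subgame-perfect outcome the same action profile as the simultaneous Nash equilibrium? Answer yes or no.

Solve by backward induction (Player 1 leads).
- T: Column compares 0, 9, 1, 4, 12 and picks c5; Player 1 would get 5.
- M: Column compares 7, 1, 7, 12, 8 and picks c4; Player 1 would get 3.
- B: Column compares 11, 0, 7, 2, 9 and picks c1; Player 1 would get 0.
Among 5, 3, 0, the best is 5 at T. Subgame-perfect outcome: (T, c5) with payoffs (5, 12).
Now find the simultaneous Nash equilibrium.
Player 1's best replies: c1→M; c2→M; c3→T; c4→B; c5→T.
Column's best replies: T→c5; M→c4; B→c1.
The unique mutual best reply is (T, c5), giving (5, 12).
Sequential outcome (T, c5) coincides with the Nash profile (T, c5).

yes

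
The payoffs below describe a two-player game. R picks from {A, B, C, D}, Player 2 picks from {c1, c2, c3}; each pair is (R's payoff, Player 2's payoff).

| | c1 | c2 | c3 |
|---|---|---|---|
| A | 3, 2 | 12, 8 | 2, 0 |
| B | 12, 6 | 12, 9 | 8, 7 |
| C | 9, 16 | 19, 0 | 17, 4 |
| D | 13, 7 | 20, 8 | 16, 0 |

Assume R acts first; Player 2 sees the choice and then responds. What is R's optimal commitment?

D

Backward induction with R moving first.
- A: Player 2 compares 2, 8, 0 and picks c2; R would get 12.
- B: Player 2 compares 6, 9, 7 and picks c2; R would get 12.
- C: Player 2 compares 16, 0, 4 and picks c1; R would get 9.
- D: Player 2 compares 7, 8, 0 and picks c2; R would get 20.
Maximizing over 12, 12, 9, 20, R chooses D. Subgame-perfect outcome: (D, c2) with payoffs (20, 8).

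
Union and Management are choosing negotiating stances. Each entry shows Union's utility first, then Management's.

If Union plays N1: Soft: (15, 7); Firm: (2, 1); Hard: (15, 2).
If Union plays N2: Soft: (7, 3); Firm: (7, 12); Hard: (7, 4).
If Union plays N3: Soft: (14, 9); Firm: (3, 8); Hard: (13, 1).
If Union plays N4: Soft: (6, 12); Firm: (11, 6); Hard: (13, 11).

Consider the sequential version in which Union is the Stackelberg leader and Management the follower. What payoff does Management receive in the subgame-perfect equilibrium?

Solve by backward induction (Union leads).
- N1: BR = Soft, leader payoff 15.
- N2: BR = Firm, leader payoff 7.
- N3: BR = Soft, leader payoff 14.
- N4: BR = Soft, leader payoff 6.
Among 15, 7, 14, 6, the best is 15 at N1. Subgame-perfect outcome: (N1, Soft) with payoffs (15, 7).

7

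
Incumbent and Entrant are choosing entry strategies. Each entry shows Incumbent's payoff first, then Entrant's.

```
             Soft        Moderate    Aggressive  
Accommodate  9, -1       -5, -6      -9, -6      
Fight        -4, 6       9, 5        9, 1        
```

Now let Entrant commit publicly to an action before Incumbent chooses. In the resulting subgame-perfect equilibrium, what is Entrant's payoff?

5

Work backward from Incumbent's decision.
- Soft → Incumbent plays Accommodate (best of 9, -4); Entrant gets -1.
- Moderate → Incumbent plays Fight (best of -5, 9); Entrant gets 5.
- Aggressive → Incumbent plays Fight (best of -9, 9); Entrant gets 1.
Entrant's induced payoffs are -1, 5, 1, so Entrant commits to Moderate. Subgame-perfect outcome: (Fight, Moderate) with payoffs (9, 5).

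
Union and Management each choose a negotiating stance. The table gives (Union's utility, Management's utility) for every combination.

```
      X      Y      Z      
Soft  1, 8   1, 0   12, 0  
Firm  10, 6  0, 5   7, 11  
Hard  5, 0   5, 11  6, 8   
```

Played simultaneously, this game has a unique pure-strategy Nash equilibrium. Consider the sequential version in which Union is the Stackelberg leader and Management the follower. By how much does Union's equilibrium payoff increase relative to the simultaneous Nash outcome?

Backward induction with Union moving first.
- Soft: BR = X, leader payoff 1.
- Firm: BR = Z, leader payoff 7.
- Hard: BR = Y, leader payoff 5.
Among 1, 7, 5, the best is 7 at Firm. Subgame-perfect outcome: (Firm, Z) with payoffs (7, 11).
Now find the simultaneous Nash equilibrium.
Union's best replies: X→Firm; Y→Hard; Z→Soft.
Management's best replies: Soft→X; Firm→Z; Hard→Y.
The unique mutual best reply is (Hard, Y), giving (5, 11).
Union's commitment gain: 7 − 5 = 2.

2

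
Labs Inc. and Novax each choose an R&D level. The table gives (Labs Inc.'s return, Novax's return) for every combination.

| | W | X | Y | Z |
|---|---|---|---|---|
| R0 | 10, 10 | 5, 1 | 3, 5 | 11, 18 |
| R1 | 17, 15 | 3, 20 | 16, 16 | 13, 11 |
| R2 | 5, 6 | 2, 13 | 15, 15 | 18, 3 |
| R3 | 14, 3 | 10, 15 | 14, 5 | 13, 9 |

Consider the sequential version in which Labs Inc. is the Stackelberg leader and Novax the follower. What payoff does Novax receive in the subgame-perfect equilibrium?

15

Solve by backward induction (Labs Inc. leads).
- R0: BR = Z, leader payoff 11.
- R1: BR = X, leader payoff 3.
- R2: BR = Y, leader payoff 15.
- R3: BR = X, leader payoff 10.
Among 11, 3, 15, 10, the best is 15 at R2. Subgame-perfect outcome: (R2, Y) with payoffs (15, 15).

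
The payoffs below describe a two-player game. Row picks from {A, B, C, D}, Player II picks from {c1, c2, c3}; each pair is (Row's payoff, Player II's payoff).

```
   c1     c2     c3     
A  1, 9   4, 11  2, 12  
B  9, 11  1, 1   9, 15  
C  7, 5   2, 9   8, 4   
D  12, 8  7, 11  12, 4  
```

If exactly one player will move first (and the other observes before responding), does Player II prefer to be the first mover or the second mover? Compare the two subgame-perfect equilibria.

If Row leads: Player II's best replies are A→c3, B→c3, C→c2, D→c2; Row's induced payoffs 2, 9, 2, 7; outcome (B, c3), payoffs (9, 15).
If Player II leads: Row's best replies are c1→D, c2→D, c3→D; Player II's induced payoffs 8, 11, 4; outcome (D, c2), payoffs (7, 11).
Player II gets 11 moving first and 15 moving second, so Player II prefers to move second.

second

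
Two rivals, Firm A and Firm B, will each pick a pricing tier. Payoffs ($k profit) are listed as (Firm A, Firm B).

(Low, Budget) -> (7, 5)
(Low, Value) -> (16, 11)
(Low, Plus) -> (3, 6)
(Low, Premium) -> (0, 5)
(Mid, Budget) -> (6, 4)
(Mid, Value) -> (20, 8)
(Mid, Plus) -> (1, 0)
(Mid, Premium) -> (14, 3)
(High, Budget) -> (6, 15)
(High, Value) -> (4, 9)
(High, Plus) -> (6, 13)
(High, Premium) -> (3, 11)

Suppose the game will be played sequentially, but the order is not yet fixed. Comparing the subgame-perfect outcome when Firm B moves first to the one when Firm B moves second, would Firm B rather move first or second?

first

If Firm A leads: Firm B's best replies are Low→Value, Mid→Value, High→Budget; Firm A's induced payoffs 16, 20, 6; outcome (Mid, Value), payoffs (20, 8).
If Firm B leads: Firm A's best replies are Budget→Low, Value→Mid, Plus→High, Premium→Mid; Firm B's induced payoffs 5, 8, 13, 3; outcome (High, Plus), payoffs (6, 13).
Firm B gets 13 moving first and 8 moving second, so Firm B prefers to move first.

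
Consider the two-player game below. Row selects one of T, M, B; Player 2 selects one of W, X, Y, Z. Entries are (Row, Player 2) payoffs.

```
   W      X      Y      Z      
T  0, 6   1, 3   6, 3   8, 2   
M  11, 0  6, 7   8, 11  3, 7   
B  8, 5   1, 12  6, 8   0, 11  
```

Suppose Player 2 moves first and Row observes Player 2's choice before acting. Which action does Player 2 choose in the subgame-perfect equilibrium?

Y

Backward induction with Player 2 moving first.
- W: Row compares 0, 11, 8 and picks M; Player 2 would get 0.
- X: Row compares 1, 6, 1 and picks M; Player 2 would get 7.
- Y: Row compares 6, 8, 6 and picks M; Player 2 would get 11.
- Z: Row compares 8, 3, 0 and picks T; Player 2 would get 2.
Among 0, 7, 11, 2, the best is 11 at Y. Subgame-perfect outcome: (M, Y) with payoffs (8, 11).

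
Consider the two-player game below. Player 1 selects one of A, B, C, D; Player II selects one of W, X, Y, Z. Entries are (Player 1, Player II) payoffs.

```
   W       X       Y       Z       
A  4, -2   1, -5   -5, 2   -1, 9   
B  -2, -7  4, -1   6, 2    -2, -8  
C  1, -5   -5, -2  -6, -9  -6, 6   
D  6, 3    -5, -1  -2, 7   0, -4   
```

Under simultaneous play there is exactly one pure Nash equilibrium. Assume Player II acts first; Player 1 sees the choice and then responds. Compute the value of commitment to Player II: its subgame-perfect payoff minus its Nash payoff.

Solve by backward induction (Player II leads).
- W: BR = D, leader payoff 3.
- X: BR = B, leader payoff -1.
- Y: BR = B, leader payoff 2.
- Z: BR = D, leader payoff -4.
Among 3, -1, 2, -4, the best is 3 at W. Subgame-perfect outcome: (D, W) with payoffs (6, 3).
Under simultaneous play:
Player 1's best replies: W→D; X→B; Y→B; Z→D.
Player II's best replies: A→Z; B→Y; C→Z; D→Y.
The unique mutual best reply is (B, Y), giving (6, 2).
Player II's commitment gain: 3 − 2 = 1.

1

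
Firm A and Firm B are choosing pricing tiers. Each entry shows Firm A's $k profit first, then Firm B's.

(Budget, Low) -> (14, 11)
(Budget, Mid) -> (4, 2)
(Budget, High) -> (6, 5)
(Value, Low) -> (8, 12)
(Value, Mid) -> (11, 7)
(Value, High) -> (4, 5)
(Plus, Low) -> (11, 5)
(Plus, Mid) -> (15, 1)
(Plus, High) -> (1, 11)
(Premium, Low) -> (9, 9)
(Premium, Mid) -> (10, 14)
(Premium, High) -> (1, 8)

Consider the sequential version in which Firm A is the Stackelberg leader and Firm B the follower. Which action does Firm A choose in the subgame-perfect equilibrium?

Budget

Firm B best-responds to each possible Firm A move:
- Budget: Firm B compares 11, 2, 5 and picks Low; Firm A would get 14.
- Value: Firm B compares 12, 7, 5 and picks Low; Firm A would get 8.
- Plus: Firm B compares 5, 1, 11 and picks High; Firm A would get 1.
- Premium: Firm B compares 9, 14, 8 and picks Mid; Firm A would get 10.
Maximizing over 14, 8, 1, 10, Firm A chooses Budget. Subgame-perfect outcome: (Budget, Low) with payoffs (14, 11).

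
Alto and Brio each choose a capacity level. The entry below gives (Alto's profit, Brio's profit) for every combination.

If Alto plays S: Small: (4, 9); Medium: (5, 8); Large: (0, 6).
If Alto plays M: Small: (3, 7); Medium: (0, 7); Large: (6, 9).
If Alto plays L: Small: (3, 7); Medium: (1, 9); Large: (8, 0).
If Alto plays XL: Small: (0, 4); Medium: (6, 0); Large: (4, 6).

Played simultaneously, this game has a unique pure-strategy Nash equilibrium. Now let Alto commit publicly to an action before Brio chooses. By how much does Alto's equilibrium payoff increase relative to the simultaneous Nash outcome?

2

Backward induction with Alto moving first.
- S → Brio plays Small (best of 9, 8, 6); Alto gets 4.
- M → Brio plays Large (best of 7, 7, 9); Alto gets 6.
- L → Brio plays Medium (best of 7, 9, 0); Alto gets 1.
- XL → Brio plays Large (best of 4, 0, 6); Alto gets 4.
Alto's induced payoffs are 4, 6, 1, 4, so Alto commits to M. Subgame-perfect outcome: (M, Large) with payoffs (6, 9).
Under simultaneous play:
Alto's best replies: Small→S; Medium→XL; Large→L.
Brio's best replies: S→Small; M→Large; L→Medium; XL→Large.
Only (S, Small) has each player best-responding; Nash payoffs (4, 9).
Alto's commitment gain: 6 − 4 = 2.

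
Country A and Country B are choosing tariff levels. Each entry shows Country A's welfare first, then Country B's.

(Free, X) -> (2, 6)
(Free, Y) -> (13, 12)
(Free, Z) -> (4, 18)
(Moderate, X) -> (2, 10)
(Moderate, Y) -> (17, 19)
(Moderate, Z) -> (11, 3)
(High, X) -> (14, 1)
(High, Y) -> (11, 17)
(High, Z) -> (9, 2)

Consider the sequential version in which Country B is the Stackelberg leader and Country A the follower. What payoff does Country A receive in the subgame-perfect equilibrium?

17

Country A best-responds to each possible Country B move:
- X → Country A plays High (best of 2, 2, 14); Country B gets 1.
- Y → Country A plays Moderate (best of 13, 17, 11); Country B gets 19.
- Z → Country A plays Moderate (best of 4, 11, 9); Country B gets 3.
Maximizing over 1, 19, 3, Country B chooses Y. Subgame-perfect outcome: (Moderate, Y) with payoffs (17, 19).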